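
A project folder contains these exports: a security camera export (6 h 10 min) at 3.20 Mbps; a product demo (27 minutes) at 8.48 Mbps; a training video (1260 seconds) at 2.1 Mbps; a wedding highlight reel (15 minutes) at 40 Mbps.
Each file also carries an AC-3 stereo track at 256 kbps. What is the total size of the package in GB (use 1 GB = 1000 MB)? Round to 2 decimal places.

16.26 GB

Audio: 256 kbps = 0.256 Mbps.
security camera export: 3.456 Mbps × 22200 s = 76723.2 Mb
product demo: 8.736 Mbps × 1620 s = 14152.3 Mb
training video: 2.356 Mbps × 1260 s = 2968.6 Mb
wedding highlight reel: 40.256 Mbps × 900 s = 36230.4 Mb
Total: 130074.5 Mb = 16259.3 MB.
= 16.26 GB.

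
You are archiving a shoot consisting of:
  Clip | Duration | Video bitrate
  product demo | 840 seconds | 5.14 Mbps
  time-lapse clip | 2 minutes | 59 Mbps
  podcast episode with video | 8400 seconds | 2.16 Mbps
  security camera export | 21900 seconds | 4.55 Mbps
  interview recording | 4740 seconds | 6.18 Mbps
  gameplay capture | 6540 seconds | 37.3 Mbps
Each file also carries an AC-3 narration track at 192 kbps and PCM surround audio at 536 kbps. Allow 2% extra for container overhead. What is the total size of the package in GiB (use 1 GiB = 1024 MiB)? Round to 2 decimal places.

Audio total: 192 + 536 = 728 kbps = 0.728 Mbps.
product demo: 5.868 Mbps × 840 s × 1.02 = 5027.7 Mb
time-lapse clip: 59.728 Mbps × 120 s × 1.02 = 7310.7 Mb
podcast episode with video: 2.888 Mbps × 8400 s × 1.02 = 24744.4 Mb
security camera export: 5.278 Mbps × 21900 s × 1.02 = 117900.0 Mb
interview recording: 6.908 Mbps × 4740 s × 1.02 = 33398.8 Mb
gameplay capture: 38.028 Mbps × 6540 s × 1.02 = 253677.2 Mb
Total: 442058.7 Mb = 55257.3 MB.
= 51.46 GiB.

51.46 GiB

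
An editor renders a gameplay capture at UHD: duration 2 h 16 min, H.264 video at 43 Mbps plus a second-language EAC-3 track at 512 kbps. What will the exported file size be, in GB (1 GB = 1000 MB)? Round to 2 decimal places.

44.38 GB

2 h 16 min = 136 min = 8160 s
Audio: 512 kbps = 0.512 Mbps.
Total bitrate: 43 + 0.512 = 43.512 Mbps.
Stream data: 43.512 Mbps × 8160 s = 355057.9 Mb.
355,058 Mb ÷ 8 = 44,382 MB → 44.38 GB.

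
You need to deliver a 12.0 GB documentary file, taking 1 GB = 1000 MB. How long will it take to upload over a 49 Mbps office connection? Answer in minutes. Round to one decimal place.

32.7 minutes

File: 12.0 GB = 96000.0 Mb.
At 49 Mbps: 96000.0 / 49 = 1959.2 s ≈ 32.7 minutes.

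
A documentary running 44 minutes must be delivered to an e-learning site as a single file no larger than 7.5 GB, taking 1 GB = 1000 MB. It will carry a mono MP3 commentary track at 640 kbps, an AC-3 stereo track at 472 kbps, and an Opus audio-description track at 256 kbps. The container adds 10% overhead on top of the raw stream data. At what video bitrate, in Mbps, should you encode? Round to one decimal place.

19.3 Mbps

Budget: 7.5 GB = 60000.0 Mb.
Stream payload after overhead: 60000.0 / 1.10 = 54545.5 Mb.
44 min = 2640 s
Total bitrate budget: 54545.5 Mb / 2640 s = 20.661 Mbps.
Audio total: 640 + 472 + 256 = 1368 kbps = 1.368 Mbps.
Video: 20.661 − 1.368 = 19.293 Mbps.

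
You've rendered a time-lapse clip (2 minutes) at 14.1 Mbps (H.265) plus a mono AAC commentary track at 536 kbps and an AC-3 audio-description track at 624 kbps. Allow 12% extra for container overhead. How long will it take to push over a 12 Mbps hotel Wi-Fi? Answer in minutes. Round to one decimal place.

2 min = 120 s
Audio total: 536 + 624 = 1160 kbps = 1.160 Mbps.
Total bitrate: 15.260 Mbps.
File: 15.260 Mbps × 120 s = 1831.2 Mb.
With 12% container overhead: ×1.12. → 2050.9 Mb.
At 12 Mbps: 2050.9 / 12 = 170.9 s ≈ 2.85 minutes.

2.8 minutes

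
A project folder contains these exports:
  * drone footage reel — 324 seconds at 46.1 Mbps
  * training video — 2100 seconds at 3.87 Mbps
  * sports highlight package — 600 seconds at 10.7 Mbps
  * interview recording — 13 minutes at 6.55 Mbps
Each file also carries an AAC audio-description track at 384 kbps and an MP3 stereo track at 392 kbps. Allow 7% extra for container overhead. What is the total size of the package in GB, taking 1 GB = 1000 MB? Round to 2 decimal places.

5.02 GB

Audio total: 384 + 392 = 776 kbps = 0.776 Mbps.
drone footage reel: 46.876 Mbps × 324 s × 1.07 = 16251.0 Mb
training video: 4.646 Mbps × 2100 s × 1.07 = 10439.6 Mb
sports highlight package: 11.476 Mbps × 600 s × 1.07 = 7367.6 Mb
interview recording: 7.326 Mbps × 780 s × 1.07 = 6114.3 Mb
Total: 40172.4 Mb = 5021.6 MB.
= 5.022 GB.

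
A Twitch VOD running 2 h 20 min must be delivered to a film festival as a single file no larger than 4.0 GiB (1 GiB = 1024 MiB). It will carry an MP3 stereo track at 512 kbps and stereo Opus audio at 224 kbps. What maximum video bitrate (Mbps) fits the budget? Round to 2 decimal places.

Budget: 4.0 GiB = 34359.7 Mb.
2 h 20 min = 140 min = 8400 s
Total bitrate budget: 34359.7 Mb / 8400 s = 4.090 Mbps.
Audio total: 512 + 224 = 736 kbps = 0.736 Mbps.
Video: 4.090 − 0.736 = 3.354 Mbps.

3.35 Mbps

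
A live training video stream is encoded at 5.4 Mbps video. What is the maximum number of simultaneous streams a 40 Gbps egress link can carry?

40 Gbps = 40,000 Mbps; 40,000 / 5.400 = 7407.41 → 7407 viewers.

7407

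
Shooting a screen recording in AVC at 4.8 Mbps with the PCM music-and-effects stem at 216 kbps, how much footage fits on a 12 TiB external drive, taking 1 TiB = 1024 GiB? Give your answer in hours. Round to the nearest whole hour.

5845 hours

Audio: 216 kbps = 0.216 Mbps.
Total bitrate: 4.8 + 0.216 = 5.016 Mbps.
Capacity: 12 TiB = 105,553,116 Mb.
Recording time: 105,553,116 / 5.016 = 21,043,285 s ≈ 5,845 hours.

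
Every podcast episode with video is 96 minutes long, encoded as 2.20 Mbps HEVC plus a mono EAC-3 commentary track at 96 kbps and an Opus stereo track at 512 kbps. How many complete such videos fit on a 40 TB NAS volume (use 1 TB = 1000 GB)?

96 min = 5760 s
Audio total: 96 + 512 = 608 kbps = 0.608 Mbps.
Total bitrate: 2.808 Mbps.
Per item: 2.808 Mbps × 5760 s = 16,174 Mb = 2,022 MB.
Capacity: 40 TB = 320,000,000 Mb; 19784.74 items → 19784 complete.

19784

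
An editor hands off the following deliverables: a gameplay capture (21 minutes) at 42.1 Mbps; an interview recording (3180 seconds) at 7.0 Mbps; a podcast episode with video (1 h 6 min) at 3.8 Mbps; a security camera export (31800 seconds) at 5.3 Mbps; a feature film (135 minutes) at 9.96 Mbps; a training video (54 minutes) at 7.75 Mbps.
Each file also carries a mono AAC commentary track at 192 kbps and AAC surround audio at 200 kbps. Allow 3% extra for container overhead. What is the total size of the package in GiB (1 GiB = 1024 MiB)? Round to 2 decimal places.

Audio total: 192 + 200 = 392 kbps = 0.392 Mbps.
gameplay capture: 42.492 Mbps × 1260 s × 1.03 = 55146.1 Mb
interview recording: 7.392 Mbps × 3180 s × 1.03 = 24211.8 Mb
podcast episode with video: 4.192 Mbps × 3960 s × 1.03 = 17098.3 Mb
security camera export: 5.692 Mbps × 31800 s × 1.03 = 186435.8 Mb
feature film: 10.352 Mbps × 8100 s × 1.03 = 86366.7 Mb
training video: 8.142 Mbps × 3240 s × 1.03 = 27171.5 Mb
Total: 396430.2 Mb = 49553.8 MB.
= 46.15 GiB.

46.15 GiB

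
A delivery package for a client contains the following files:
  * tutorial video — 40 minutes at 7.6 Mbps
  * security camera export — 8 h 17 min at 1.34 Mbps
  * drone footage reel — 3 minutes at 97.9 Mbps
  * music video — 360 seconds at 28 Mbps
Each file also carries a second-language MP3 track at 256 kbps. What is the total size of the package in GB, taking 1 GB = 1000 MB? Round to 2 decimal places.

11.79 GB

Audio: 256 kbps = 0.256 Mbps.
tutorial video: 7.856 Mbps × 2400 s = 18854.4 Mb
security camera export: 1.596 Mbps × 29820 s = 47592.7 Mb
drone footage reel: 98.156 Mbps × 180 s = 17668.1 Mb
music video: 28.256 Mbps × 360 s = 10172.2 Mb
Total: 94287.4 Mb = 11785.9 MB.
= 11.79 GB.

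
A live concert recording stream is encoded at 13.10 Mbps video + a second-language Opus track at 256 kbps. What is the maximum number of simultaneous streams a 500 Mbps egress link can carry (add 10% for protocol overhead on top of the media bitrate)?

Audio: 256 kbps = 0.256 Mbps.
Per-viewer media rate: 13.356 Mbps.
On the wire with 10% overhead: 14.692 Mbps.
500 Mbps = 500.0 Mbps; 500.0 / 14.692 = 34.03 → 34 viewers.

34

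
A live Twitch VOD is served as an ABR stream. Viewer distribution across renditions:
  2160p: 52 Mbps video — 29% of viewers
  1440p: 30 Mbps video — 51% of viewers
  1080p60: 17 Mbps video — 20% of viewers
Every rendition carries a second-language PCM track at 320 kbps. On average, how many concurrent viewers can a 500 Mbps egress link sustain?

Audio: 320 kbps = 0.320 Mbps.
Average per-viewer bitrate: 0.29×52.320 + 0.51×30.320 + 0.20×17.320 = 34.100 Mbps.
500 Mbps = 500.0 Mbps; 500.0 / 34.100 = 14.66 → 14.

14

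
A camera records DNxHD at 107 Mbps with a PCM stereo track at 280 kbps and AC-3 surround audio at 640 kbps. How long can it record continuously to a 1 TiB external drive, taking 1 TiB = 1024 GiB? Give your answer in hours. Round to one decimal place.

Audio total: 280 + 640 = 920 kbps = 0.920 Mbps.
Total bitrate: 107 + 0.920 = 107.920 Mbps.
Capacity: 1 TiB = 8,796,093 Mb.
Recording time: 8,796,093 / 107.920 = 81,506 s ≈ 22.6 hours.

22.6 hours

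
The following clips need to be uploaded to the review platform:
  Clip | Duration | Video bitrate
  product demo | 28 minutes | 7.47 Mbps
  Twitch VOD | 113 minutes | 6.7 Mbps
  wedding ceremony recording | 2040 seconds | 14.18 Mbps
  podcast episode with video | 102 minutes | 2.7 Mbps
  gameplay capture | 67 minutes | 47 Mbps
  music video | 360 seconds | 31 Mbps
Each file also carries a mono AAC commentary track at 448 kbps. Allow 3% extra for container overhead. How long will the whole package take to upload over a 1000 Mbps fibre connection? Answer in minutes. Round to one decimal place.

Audio: 448 kbps = 0.448 Mbps.
product demo: 7.918 Mbps × 1680 s × 1.03 = 13701.3 Mb
Twitch VOD: 7.148 Mbps × 6780 s × 1.03 = 49917.3 Mb
wedding ceremony recording: 14.628 Mbps × 2040 s × 1.03 = 30736.4 Mb
podcast episode with video: 3.148 Mbps × 6120 s × 1.03 = 19843.7 Mb
gameplay capture: 47.448 Mbps × 4020 s × 1.03 = 196463.2 Mb
music video: 31.448 Mbps × 360 s × 1.03 = 11660.9 Mb
Total: 322322.8 Mb = 40290.4 MB.
At 1000 Mbps: 322322.8 / 1000 = 322 s ≈ 5.37 minutes.

5.4 minutes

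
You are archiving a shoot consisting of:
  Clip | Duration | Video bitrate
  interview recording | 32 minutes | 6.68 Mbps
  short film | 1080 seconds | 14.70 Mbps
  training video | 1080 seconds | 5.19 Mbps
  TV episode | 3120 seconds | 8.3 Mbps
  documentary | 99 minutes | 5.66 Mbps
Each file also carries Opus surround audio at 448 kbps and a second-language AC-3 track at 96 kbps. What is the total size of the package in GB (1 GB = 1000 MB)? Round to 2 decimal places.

12.62 GB

Audio total: 448 + 96 = 544 kbps = 0.544 Mbps.
interview recording: 7.224 Mbps × 1920 s = 13870.1 Mb
short film: 15.244 Mbps × 1080 s = 16463.5 Mb
training video: 5.734 Mbps × 1080 s = 6192.7 Mb
TV episode: 8.844 Mbps × 3120 s = 27593.3 Mb
documentary: 6.204 Mbps × 5940 s = 36851.8 Mb
Total: 100971.4 Mb = 12621.4 MB.
= 12.62 GB.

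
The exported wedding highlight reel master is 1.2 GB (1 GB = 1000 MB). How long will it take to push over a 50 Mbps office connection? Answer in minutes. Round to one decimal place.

File: 1.2 GB = 9600.0 Mb.
At 50 Mbps: 9600.0 / 50 = 192.0 s ≈ 3.2 minutes.

3.2 minutes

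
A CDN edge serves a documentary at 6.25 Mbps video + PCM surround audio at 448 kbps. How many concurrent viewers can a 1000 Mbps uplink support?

149

Audio: 448 kbps = 0.448 Mbps.
Per-viewer media rate: 6.698 Mbps.
1000 Mbps = 1,000 Mbps; 1,000 / 6.698 = 149.30 → 149 viewers.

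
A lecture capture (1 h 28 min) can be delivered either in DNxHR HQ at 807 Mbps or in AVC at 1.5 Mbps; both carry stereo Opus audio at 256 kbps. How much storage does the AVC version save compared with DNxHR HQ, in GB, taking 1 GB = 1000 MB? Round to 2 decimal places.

1 h 28 min = 88 min = 5280 s
Audio: 256 kbps = 0.256 Mbps.
DNxHR HQ: 807.256 Mbps × 5280 s = 4262311.7 Mb = 532.789 GB.
AVC: 1.756 Mbps × 5280 s = 9271.7 Mb = 1.159 GB.
Saving: 532.789 − 1.159 = 531.630 GB.

531.63 GB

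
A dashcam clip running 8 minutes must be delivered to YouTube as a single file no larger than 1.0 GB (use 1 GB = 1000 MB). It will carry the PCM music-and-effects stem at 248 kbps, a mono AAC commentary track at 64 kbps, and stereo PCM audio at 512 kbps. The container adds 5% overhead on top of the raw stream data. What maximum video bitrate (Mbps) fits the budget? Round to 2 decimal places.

Budget: 1.0 GB = 8000.0 Mb.
Stream payload after overhead: 8000.0 / 1.05 = 7619.0 Mb.
8 min = 480 s
Total bitrate budget: 7619.0 Mb / 480 s = 15.873 Mbps.
Audio total: 248 + 64 + 512 = 824 kbps = 0.824 Mbps.
Video: 15.873 − 0.824 = 15.049 Mbps.

15.05 Mbps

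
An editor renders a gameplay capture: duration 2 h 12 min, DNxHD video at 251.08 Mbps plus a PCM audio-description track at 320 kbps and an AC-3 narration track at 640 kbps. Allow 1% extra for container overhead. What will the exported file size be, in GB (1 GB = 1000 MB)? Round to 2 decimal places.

252.01 GB

2 h 12 min = 132 min = 7920 s
Audio total: 320 + 640 = 960 kbps = 0.960 Mbps.
Total bitrate: 251.08 + 0.960 = 252.040 Mbps.
Stream data: 252.040 Mbps × 7920 s = 1996156.8 Mb.
With 1% container overhead: ×1.01.
2,016,118 Mb ÷ 8 = 252,015 MB → 252.0 GB.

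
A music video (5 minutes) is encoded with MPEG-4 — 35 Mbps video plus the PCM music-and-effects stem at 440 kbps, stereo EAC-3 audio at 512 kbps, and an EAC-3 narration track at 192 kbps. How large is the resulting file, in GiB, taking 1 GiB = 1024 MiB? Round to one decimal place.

1.3 GiB

5 min = 300 s
Audio total: 440 + 512 + 192 = 1144 kbps = 1.144 Mbps.
Total bitrate: 35 + 1.144 = 36.144 Mbps.
Stream data: 36.144 Mbps × 300 s = 10843.2 Mb.
10,843 Mb = 1,355,400,000 bytes ÷ 1,073,741,824 = 1.262 GiB.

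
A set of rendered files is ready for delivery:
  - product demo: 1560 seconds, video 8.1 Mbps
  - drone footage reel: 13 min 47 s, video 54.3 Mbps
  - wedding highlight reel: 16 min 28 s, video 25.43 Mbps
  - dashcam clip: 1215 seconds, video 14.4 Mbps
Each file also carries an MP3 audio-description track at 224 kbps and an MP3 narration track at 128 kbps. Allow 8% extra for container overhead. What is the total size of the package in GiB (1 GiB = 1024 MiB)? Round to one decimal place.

Audio total: 224 + 128 = 352 kbps = 0.352 Mbps.
product demo: 8.452 Mbps × 1560 s × 1.08 = 14239.9 Mb
drone footage reel: 54.652 Mbps × 827 s × 1.08 = 48813.0 Mb
wedding highlight reel: 25.782 Mbps × 988 s × 1.08 = 27510.4 Mb
dashcam clip: 14.752 Mbps × 1215 s × 1.08 = 19357.6 Mb
Total: 109920.9 Mb = 13740.1 MB.
= 12.80 GiB.

12.8 GiB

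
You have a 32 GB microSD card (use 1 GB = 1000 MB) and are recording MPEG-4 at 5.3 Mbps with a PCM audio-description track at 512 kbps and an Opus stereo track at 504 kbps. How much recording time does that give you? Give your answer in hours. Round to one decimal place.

11.3 hours

Audio total: 512 + 504 = 1016 kbps = 1.016 Mbps.
Total bitrate: 5.3 + 1.016 = 6.316 Mbps.
Capacity: 32 GB = 256,000 Mb.
Recording time: 256,000 / 6.316 = 40,532 s ≈ 11.3 hours.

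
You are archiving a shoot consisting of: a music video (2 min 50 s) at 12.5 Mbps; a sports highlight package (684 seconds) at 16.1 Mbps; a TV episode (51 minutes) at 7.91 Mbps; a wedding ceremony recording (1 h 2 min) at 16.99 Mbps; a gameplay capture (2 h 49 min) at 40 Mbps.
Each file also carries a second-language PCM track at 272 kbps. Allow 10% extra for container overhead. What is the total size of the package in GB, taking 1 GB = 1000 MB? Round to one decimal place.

Audio: 272 kbps = 0.272 Mbps.
music video: 12.772 Mbps × 170 s × 1.10 = 2388.4 Mb
sports highlight package: 16.372 Mbps × 684 s × 1.10 = 12318.3 Mb
TV episode: 8.182 Mbps × 3060 s × 1.10 = 27540.6 Mb
wedding ceremony recording: 17.262 Mbps × 3720 s × 1.10 = 70636.1 Mb
gameplay capture: 40.272 Mbps × 10140 s × 1.10 = 449193.9 Mb
Total: 562077.3 Mb = 70259.7 MB.
= 70.26 GB.

70.3 GB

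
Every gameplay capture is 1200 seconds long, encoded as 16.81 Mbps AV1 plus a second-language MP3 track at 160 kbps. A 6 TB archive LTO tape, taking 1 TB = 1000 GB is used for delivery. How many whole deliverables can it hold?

2357

Audio: 160 kbps = 0.160 Mbps.
Total bitrate: 16.970 Mbps.
Per item: 16.970 Mbps × 1200 s = 20,364 Mb = 2,546 MB.
Capacity: 6 TB = 48,000,000 Mb; 2357.10 items → 2357 complete.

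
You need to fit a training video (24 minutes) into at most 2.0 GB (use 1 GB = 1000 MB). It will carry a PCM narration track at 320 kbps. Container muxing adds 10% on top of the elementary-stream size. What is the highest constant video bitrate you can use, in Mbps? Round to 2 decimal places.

9.78 Mbps

Budget: 2.0 GB = 16000.0 Mb.
Stream payload after overhead: 16000.0 / 1.10 = 14545.5 Mb.
24 min = 1440 s
Total bitrate budget: 14545.5 Mb / 1440 s = 10.101 Mbps.
Audio: 320 kbps = 0.320 Mbps.
Video: 10.101 − 0.320 = 9.781 Mbps.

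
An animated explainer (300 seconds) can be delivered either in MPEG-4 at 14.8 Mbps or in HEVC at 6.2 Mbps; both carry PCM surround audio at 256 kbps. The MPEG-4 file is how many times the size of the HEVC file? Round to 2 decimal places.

Audio: 256 kbps = 0.256 Mbps.
MPEG-4: 15.056 Mbps × 300 s = 4516.8 Mb = 0.526 GiB.
HEVC: 6.456 Mbps × 300 s = 1936.8 Mb = 0.225 GiB.
Ratio: 0.526 / 0.225 = 2.332.

2.33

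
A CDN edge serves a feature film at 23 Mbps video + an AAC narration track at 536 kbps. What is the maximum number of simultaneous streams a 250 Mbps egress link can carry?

Audio: 536 kbps = 0.536 Mbps.
Per-viewer media rate: 23.536 Mbps.
250 Mbps = 250.0 Mbps; 250.0 / 23.536 = 10.62 → 10 viewers.

10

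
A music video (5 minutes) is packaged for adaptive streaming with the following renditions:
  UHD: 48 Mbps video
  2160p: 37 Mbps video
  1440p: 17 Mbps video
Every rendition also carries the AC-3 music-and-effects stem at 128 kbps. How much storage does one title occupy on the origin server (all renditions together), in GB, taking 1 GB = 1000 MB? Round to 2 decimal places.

5 min = 300 s
Audio: 128 kbps = 0.128 Mbps.
Sum of rendition bitrates: (48+0.128) + (37+0.128) + (17+0.128) = 102.384 Mbps.
× 300 s = 30,715 Mb = 3,839 MB = 3.839 GB.

3.84 GB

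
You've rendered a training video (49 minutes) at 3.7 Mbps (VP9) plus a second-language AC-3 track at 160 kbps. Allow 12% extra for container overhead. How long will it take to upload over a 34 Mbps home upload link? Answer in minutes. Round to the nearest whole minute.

6 minutes

49 min = 2940 s
Audio: 160 kbps = 0.160 Mbps.
Total bitrate: 3.860 Mbps.
File: 3.860 Mbps × 2940 s = 11348.4 Mb.
With 12% container overhead: ×1.12. → 12710.2 Mb.
At 34 Mbps: 12710.2 / 34 = 373.8 s ≈ 6.23 minutes.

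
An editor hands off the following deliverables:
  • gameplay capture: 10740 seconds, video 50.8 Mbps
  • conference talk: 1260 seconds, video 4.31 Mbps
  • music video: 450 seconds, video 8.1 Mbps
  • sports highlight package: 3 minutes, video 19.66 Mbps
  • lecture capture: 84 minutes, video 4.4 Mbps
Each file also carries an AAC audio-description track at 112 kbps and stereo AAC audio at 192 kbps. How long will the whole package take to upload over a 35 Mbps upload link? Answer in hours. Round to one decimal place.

4.6 hours

Audio total: 112 + 192 = 304 kbps = 0.304 Mbps.
gameplay capture: 51.104 Mbps × 10740 s = 548857.0 Mb
conference talk: 4.614 Mbps × 1260 s = 5813.6 Mb
music video: 8.404 Mbps × 450 s = 3781.8 Mb
sports highlight package: 19.964 Mbps × 180 s = 3593.5 Mb
lecture capture: 4.704 Mbps × 5040 s = 23708.2 Mb
Total: 585754.1 Mb = 73219.3 MB.
At 35 Mbps: 585754.1 / 35 = 16736 s ≈ 4.65 hours.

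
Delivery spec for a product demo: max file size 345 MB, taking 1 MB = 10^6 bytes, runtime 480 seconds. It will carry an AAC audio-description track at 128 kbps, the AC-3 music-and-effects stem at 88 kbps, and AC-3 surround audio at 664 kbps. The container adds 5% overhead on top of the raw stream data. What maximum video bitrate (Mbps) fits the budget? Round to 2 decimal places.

4.60 Mbps

Budget: 345 MB = 2760.0 Mb.
Stream payload after overhead: 2760.0 / 1.05 = 2628.6 Mb.
Total bitrate budget: 2628.6 Mb / 480 s = 5.476 Mbps.
Audio total: 128 + 88 + 664 = 880 kbps = 0.880 Mbps.
Video: 5.476 − 0.880 = 4.596 Mbps.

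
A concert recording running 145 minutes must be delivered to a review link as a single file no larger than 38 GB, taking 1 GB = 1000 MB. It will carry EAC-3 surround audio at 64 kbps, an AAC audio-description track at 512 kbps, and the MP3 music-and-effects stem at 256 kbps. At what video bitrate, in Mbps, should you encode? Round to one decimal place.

Budget: 38 GB = 304000.0 Mb.
145 min = 8700 s
Total bitrate budget: 304000.0 Mb / 8700 s = 34.943 Mbps.
Audio total: 64 + 512 + 256 = 832 kbps = 0.832 Mbps.
Video: 34.943 − 0.832 = 34.111 Mbps.

34.1 Mbps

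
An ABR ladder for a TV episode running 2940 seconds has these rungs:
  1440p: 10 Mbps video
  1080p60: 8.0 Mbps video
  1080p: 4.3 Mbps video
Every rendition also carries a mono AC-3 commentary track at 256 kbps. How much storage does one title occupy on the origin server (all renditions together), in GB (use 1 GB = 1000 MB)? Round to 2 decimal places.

Audio: 256 kbps = 0.256 Mbps.
Sum of rendition bitrates: (10+0.256) + (8.0+0.256) + (4.3+0.256) = 23.068 Mbps.
× 2940 s = 67,820 Mb = 8,477 MB = 8.477 GB.

8.48 GB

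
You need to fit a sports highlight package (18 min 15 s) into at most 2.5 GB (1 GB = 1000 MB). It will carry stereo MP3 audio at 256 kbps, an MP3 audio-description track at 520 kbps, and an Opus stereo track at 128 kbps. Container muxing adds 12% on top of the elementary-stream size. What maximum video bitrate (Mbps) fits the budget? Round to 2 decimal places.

15.40 Mbps

Budget: 2.5 GB = 20000.0 Mb.
Stream payload after overhead: 20000.0 / 1.12 = 17857.1 Mb.
18 min 15 s = 1095 s
Total bitrate budget: 17857.1 Mb / 1095 s = 16.308 Mbps.
Audio total: 256 + 520 + 128 = 904 kbps = 0.904 Mbps.
Video: 16.308 − 0.904 = 15.404 Mbps.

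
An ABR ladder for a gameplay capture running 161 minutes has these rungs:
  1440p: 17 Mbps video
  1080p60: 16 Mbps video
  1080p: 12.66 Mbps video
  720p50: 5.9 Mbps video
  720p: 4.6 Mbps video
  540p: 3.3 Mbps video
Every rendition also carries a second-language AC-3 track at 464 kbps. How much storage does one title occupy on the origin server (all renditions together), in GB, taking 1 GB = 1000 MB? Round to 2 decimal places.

75.16 GB

161 min = 9660 s
Audio: 464 kbps = 0.464 Mbps.
Sum of rendition bitrates: (17+0.464) + (16+0.464) + (12.66+0.464) + (5.9+0.464) + (4.6+0.464) + (3.3+0.464) = 62.244 Mbps.
× 9660 s = 601,277 Mb = 75,160 MB = 75.16 GB.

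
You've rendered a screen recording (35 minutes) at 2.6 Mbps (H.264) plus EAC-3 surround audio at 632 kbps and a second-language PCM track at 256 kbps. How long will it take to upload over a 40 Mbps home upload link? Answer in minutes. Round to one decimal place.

3.1 minutes

35 min = 2100 s
Audio total: 632 + 256 = 888 kbps = 0.888 Mbps.
Total bitrate: 3.488 Mbps.
File: 3.488 Mbps × 2100 s = 7324.8 Mb.
At 40 Mbps: 7324.8 / 40 = 183.1 s ≈ 3.05 minutes.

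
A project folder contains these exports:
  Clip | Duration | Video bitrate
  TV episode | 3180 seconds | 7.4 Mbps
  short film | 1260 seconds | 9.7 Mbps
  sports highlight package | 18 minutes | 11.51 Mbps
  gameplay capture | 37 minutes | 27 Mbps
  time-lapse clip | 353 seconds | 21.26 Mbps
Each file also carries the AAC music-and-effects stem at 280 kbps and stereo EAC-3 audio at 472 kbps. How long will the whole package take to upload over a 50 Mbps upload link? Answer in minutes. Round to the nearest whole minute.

Audio total: 280 + 472 = 752 kbps = 0.752 Mbps.
TV episode: 8.152 Mbps × 3180 s = 25923.4 Mb
short film: 10.452 Mbps × 1260 s = 13169.5 Mb
sports highlight package: 12.262 Mbps × 1080 s = 13243.0 Mb
gameplay capture: 27.752 Mbps × 2220 s = 61609.4 Mb
time-lapse clip: 22.012 Mbps × 353 s = 7770.2 Mb
Total: 121715.5 Mb = 15214.4 MB.
At 50 Mbps: 121715.5 / 50 = 2434 s ≈ 40.6 minutes.

41 minutes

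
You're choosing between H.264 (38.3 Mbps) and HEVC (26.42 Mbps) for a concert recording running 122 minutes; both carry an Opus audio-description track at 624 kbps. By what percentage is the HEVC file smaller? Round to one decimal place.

30.5%

122 min = 7320 s
Audio: 624 kbps = 0.624 Mbps.
H.264: 38.924 Mbps × 7320 s = 284923.7 Mb = 33.169 GiB.
HEVC: 27.044 Mbps × 7320 s = 197962.1 Mb = 23.046 GiB.
Reduction: (1 − 23.046/33.169) × 100 = 30.52%.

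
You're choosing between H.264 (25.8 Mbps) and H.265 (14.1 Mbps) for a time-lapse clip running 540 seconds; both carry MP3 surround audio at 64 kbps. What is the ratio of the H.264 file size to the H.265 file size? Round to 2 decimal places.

1.83

Audio: 64 kbps = 0.064 Mbps.
H.264: 25.864 Mbps × 540 s = 13966.6 Mb = 1.746 GB.
H.265: 14.164 Mbps × 540 s = 7648.6 Mb = 0.956 GB.
Ratio: 1.746 / 0.956 = 1.826.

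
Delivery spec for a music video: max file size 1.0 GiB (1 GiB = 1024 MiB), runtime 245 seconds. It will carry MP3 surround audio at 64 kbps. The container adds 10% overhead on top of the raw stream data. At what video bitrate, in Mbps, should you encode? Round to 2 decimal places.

31.81 Mbps

Budget: 1.0 GiB = 8589.9 Mb.
Stream payload after overhead: 8589.9 / 1.10 = 7809.0 Mb.
Total bitrate budget: 7809.0 Mb / 245 s = 31.874 Mbps.
Audio: 64 kbps = 0.064 Mbps.
Video: 31.874 − 0.064 = 31.810 Mbps.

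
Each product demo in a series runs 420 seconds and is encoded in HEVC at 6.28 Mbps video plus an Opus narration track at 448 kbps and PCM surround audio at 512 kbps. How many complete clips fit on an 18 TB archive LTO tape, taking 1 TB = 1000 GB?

Audio total: 448 + 512 = 960 kbps = 0.960 Mbps.
Total bitrate: 7.240 Mbps.
Per item: 7.240 Mbps × 420 s = 3,041 Mb = 380.1 MB.
Capacity: 18 TB = 144,000,000 Mb; 47355.96 items → 47355 complete.

47355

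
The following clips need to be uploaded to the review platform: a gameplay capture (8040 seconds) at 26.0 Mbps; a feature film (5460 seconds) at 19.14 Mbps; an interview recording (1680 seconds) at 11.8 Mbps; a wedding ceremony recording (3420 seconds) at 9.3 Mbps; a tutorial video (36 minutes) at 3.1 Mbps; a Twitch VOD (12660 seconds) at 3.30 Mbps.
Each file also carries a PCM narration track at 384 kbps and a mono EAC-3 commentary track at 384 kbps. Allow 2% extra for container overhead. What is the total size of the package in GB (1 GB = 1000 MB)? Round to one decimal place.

Audio total: 384 + 384 = 768 kbps = 0.768 Mbps.
gameplay capture: 26.768 Mbps × 8040 s × 1.02 = 219519.0 Mb
feature film: 19.908 Mbps × 5460 s × 1.02 = 110871.6 Mb
interview recording: 12.568 Mbps × 1680 s × 1.02 = 21536.5 Mb
wedding ceremony recording: 10.068 Mbps × 3420 s × 1.02 = 35121.2 Mb
tutorial video: 3.868 Mbps × 2160 s × 1.02 = 8522.0 Mb
Twitch VOD: 4.068 Mbps × 12660 s × 1.02 = 52530.9 Mb
Total: 448101.3 Mb = 56012.7 MB.
= 56.01 GB.

56.0 GB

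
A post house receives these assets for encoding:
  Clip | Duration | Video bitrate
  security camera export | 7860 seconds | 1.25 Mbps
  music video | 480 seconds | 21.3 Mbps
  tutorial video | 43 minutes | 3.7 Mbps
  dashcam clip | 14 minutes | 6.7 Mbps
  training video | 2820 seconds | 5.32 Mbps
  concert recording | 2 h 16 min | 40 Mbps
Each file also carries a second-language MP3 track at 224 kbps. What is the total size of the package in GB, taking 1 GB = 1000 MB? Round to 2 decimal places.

47.71 GB

Audio: 224 kbps = 0.224 Mbps.
security camera export: 1.474 Mbps × 7860 s = 11585.6 Mb
music video: 21.524 Mbps × 480 s = 10331.5 Mb
tutorial video: 3.924 Mbps × 2580 s = 10123.9 Mb
dashcam clip: 6.924 Mbps × 840 s = 5816.2 Mb
training video: 5.544 Mbps × 2820 s = 15634.1 Mb
concert recording: 40.224 Mbps × 8160 s = 328227.8 Mb
Total: 381719.2 Mb = 47714.9 MB.
= 47.71 GB.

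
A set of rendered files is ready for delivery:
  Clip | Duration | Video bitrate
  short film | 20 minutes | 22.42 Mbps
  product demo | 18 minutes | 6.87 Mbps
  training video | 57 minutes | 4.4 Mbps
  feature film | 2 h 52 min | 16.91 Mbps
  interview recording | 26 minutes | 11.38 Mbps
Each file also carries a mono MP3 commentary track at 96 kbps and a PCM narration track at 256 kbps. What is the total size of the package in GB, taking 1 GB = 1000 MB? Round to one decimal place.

Audio total: 96 + 256 = 352 kbps = 0.352 Mbps.
short film: 22.772 Mbps × 1200 s = 27326.4 Mb
product demo: 7.222 Mbps × 1080 s = 7799.8 Mb
training video: 4.752 Mbps × 3420 s = 16251.8 Mb
feature film: 17.262 Mbps × 10320 s = 178143.8 Mb
interview recording: 11.732 Mbps × 1560 s = 18301.9 Mb
Total: 247823.8 Mb = 30978.0 MB.
= 30.98 GB.

31.0 GB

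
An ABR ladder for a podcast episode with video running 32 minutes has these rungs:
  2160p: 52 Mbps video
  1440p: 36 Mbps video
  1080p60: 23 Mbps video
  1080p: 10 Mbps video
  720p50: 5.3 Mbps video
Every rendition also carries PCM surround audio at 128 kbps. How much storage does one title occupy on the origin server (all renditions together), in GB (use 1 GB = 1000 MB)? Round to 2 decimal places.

32 min = 1920 s
Audio: 128 kbps = 0.128 Mbps.
Sum of rendition bitrates: (52+0.128) + (36+0.128) + (23+0.128) + (10+0.128) + (5.3+0.128) = 126.940 Mbps.
× 1920 s = 243,725 Mb = 30,466 MB = 30.47 GB.

30.47 GB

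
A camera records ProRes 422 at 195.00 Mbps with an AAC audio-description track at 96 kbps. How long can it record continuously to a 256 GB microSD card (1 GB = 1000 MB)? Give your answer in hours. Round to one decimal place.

Audio: 96 kbps = 0.096 Mbps.
Total bitrate: 195.00 + 0.096 = 195.096 Mbps.
Capacity: 256 GB = 2,048,000 Mb.
Recording time: 2,048,000 / 195.096 = 10,497 s ≈ 2.92 hours.

2.9 hours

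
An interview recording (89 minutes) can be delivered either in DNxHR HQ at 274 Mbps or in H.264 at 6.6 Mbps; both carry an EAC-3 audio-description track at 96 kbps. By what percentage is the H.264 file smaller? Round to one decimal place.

89 min = 5340 s
Audio: 96 kbps = 0.096 Mbps.
DNxHR HQ: 274.096 Mbps × 5340 s = 1463672.6 Mb = 170.394 GiB.
H.264: 6.696 Mbps × 5340 s = 35756.6 Mb = 4.163 GiB.
Reduction: (1 − 4.163/170.394) × 100 = 97.56%.

97.6%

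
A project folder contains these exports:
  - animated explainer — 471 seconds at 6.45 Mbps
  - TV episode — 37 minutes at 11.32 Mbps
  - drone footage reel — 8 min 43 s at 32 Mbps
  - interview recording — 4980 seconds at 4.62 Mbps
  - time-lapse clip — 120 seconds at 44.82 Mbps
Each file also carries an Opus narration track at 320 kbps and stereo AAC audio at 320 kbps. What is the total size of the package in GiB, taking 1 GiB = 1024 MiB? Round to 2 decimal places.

9.15 GiB

Audio total: 320 + 320 = 640 kbps = 0.640 Mbps.
animated explainer: 7.090 Mbps × 471 s = 3339.4 Mb
TV episode: 11.960 Mbps × 2220 s = 26551.2 Mb
drone footage reel: 32.640 Mbps × 523 s = 17070.7 Mb
interview recording: 5.260 Mbps × 4980 s = 26194.8 Mb
time-lapse clip: 45.460 Mbps × 120 s = 5455.2 Mb
Total: 78611.3 Mb = 9826.4 MB.
= 9.152 GiB.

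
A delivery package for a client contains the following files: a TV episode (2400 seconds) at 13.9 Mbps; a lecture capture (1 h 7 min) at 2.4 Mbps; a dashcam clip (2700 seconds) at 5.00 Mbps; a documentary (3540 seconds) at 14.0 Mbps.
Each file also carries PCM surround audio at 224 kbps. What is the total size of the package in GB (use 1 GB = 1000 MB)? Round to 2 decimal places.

Audio: 224 kbps = 0.224 Mbps.
TV episode: 14.124 Mbps × 2400 s = 33897.6 Mb
lecture capture: 2.624 Mbps × 4020 s = 10548.5 Mb
dashcam clip: 5.224 Mbps × 2700 s = 14104.8 Mb
documentary: 14.224 Mbps × 3540 s = 50353.0 Mb
Total: 108903.8 Mb = 13613.0 MB.
= 13.61 GB.

13.61 GB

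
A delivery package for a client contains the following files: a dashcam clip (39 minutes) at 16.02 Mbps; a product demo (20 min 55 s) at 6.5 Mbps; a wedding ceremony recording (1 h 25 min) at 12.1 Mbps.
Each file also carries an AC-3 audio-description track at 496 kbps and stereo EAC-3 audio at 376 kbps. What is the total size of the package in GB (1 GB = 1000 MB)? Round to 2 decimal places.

14.37 GB

Audio total: 496 + 376 = 872 kbps = 0.872 Mbps.
dashcam clip: 16.892 Mbps × 2340 s = 39527.3 Mb
product demo: 7.372 Mbps × 1255 s = 9251.9 Mb
wedding ceremony recording: 12.972 Mbps × 5100 s = 66157.2 Mb
Total: 114936.3 Mb = 14367.0 MB.
= 14.37 GB.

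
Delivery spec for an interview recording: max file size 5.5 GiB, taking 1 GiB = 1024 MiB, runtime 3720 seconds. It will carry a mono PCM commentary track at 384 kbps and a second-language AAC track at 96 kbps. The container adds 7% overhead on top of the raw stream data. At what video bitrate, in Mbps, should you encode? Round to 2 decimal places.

Budget: 5.5 GiB = 47244.6 Mb.
Stream payload after overhead: 47244.6 / 1.07 = 44153.9 Mb.
Total bitrate budget: 44153.9 Mb / 3720 s = 11.869 Mbps.
Audio total: 384 + 96 = 480 kbps = 0.480 Mbps.
Video: 11.869 − 0.480 = 11.389 Mbps.

11.39 Mbps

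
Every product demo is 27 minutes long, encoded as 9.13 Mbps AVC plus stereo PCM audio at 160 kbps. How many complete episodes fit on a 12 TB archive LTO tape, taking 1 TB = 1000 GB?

27 min = 1620 s
Audio: 160 kbps = 0.160 Mbps.
Total bitrate: 9.290 Mbps.
Per item: 9.290 Mbps × 1620 s = 15,050 Mb = 1,881 MB.
Capacity: 12 TB = 96,000,000 Mb; 6378.82 items → 6378 complete.

6378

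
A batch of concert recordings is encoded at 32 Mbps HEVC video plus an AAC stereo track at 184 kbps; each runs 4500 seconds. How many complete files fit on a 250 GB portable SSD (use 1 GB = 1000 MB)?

Audio: 184 kbps = 0.184 Mbps.
Total bitrate: 32.184 Mbps.
Per item: 32.184 Mbps × 4500 s = 144,828 Mb = 18,104 MB.
Capacity: 250 GB = 2,000,000 Mb; 13.81 items → 13 complete.

13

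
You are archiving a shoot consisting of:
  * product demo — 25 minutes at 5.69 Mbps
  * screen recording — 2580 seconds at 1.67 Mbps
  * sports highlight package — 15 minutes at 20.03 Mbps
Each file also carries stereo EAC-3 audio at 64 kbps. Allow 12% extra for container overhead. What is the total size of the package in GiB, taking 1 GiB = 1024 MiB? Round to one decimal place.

Audio: 64 kbps = 0.064 Mbps.
product demo: 5.754 Mbps × 1500 s × 1.12 = 9666.7 Mb
screen recording: 1.734 Mbps × 2580 s × 1.12 = 5010.6 Mb
sports highlight package: 20.094 Mbps × 900 s × 1.12 = 20254.8 Mb
Total: 34932.0 Mb = 4366.5 MB.
= 4.067 GiB.

4.1 GiB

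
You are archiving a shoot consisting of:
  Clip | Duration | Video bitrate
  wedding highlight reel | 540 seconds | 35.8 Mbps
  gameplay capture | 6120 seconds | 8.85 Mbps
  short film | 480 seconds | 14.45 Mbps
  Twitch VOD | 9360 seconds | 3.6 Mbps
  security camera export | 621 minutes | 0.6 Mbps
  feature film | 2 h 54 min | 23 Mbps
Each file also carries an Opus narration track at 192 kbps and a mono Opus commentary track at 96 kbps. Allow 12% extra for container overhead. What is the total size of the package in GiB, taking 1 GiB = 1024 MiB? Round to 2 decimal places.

Audio total: 192 + 96 = 288 kbps = 0.288 Mbps.
wedding highlight reel: 36.088 Mbps × 540 s × 1.12 = 21826.0 Mb
gameplay capture: 9.138 Mbps × 6120 s × 1.12 = 62635.5 Mb
short film: 14.738 Mbps × 480 s × 1.12 = 7923.1 Mb
Twitch VOD: 3.888 Mbps × 9360 s × 1.12 = 40758.7 Mb
security camera export: 0.888 Mbps × 37260 s × 1.12 = 37057.3 Mb
feature film: 23.288 Mbps × 10440 s × 1.12 = 272301.9 Mb
Total: 442502.6 Mb = 55312.8 MB.
= 51.51 GiB.

51.51 GiB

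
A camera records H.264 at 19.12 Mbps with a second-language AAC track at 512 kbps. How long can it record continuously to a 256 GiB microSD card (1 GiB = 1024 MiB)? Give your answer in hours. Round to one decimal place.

Audio: 512 kbps = 0.512 Mbps.
Total bitrate: 19.12 + 0.512 = 19.632 Mbps.
Capacity: 256 GiB = 2,199,023 Mb.
Recording time: 2,199,023 / 19.632 = 112,012 s ≈ 31.1 hours.

31.1 hours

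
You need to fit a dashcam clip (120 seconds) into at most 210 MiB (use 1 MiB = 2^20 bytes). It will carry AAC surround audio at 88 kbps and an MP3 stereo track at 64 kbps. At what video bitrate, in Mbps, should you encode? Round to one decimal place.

14.5 Mbps

Budget: 210 MiB = 1761.6 Mb.
Total bitrate budget: 1761.6 Mb / 120 s = 14.680 Mbps.
Audio total: 88 + 64 = 152 kbps = 0.152 Mbps.
Video: 14.680 − 0.152 = 14.528 Mbps.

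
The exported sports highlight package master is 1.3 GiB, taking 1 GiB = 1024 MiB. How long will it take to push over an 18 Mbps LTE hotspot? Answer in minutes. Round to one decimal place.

File: 1.3 GiB = 11166.9 Mb.
At 18 Mbps: 11166.9 / 18 = 620.4 s ≈ 10.3 minutes.

10.3 minutes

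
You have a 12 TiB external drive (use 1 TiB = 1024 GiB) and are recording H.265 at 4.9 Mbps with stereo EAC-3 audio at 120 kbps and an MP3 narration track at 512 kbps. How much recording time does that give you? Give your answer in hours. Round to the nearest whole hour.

Audio total: 120 + 512 = 632 kbps = 0.632 Mbps.
Total bitrate: 4.9 + 0.632 = 5.532 Mbps.
Capacity: 12 TiB = 105,553,116 Mb.
Recording time: 105,553,116 / 5.532 = 19,080,462 s ≈ 5,300 hours.

5300 hours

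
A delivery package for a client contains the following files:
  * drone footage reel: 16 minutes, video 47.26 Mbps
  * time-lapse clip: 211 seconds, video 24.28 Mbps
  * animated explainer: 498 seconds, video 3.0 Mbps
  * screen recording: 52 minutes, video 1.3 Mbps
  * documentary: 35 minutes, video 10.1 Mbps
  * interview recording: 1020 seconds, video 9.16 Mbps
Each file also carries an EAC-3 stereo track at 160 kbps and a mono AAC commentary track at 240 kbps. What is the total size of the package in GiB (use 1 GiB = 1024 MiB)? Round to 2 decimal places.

Audio total: 160 + 240 = 400 kbps = 0.400 Mbps.
drone footage reel: 47.660 Mbps × 960 s = 45753.6 Mb
time-lapse clip: 24.680 Mbps × 211 s = 5207.5 Mb
animated explainer: 3.400 Mbps × 498 s = 1693.2 Mb
screen recording: 1.700 Mbps × 3120 s = 5304.0 Mb
documentary: 10.500 Mbps × 2100 s = 22050.0 Mb
interview recording: 9.560 Mbps × 1020 s = 9751.2 Mb
Total: 89759.5 Mb = 11219.9 MB.
= 10.45 GiB.

10.45 GiB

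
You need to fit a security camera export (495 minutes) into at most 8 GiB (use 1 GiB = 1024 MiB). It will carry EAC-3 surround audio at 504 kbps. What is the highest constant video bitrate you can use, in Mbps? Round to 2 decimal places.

1.81 Mbps

Budget: 8 GiB = 68719.5 Mb.
495 min = 29700 s
Total bitrate budget: 68719.5 Mb / 29700 s = 2.314 Mbps.
Audio: 504 kbps = 0.504 Mbps.
Video: 2.314 − 0.504 = 1.810 Mbps.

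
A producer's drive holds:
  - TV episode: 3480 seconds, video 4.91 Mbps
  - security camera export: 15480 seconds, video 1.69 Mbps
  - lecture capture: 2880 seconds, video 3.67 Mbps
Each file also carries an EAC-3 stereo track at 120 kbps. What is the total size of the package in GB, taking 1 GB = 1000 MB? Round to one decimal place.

Audio: 120 kbps = 0.120 Mbps.
TV episode: 5.030 Mbps × 3480 s = 17504.4 Mb
security camera export: 1.810 Mbps × 15480 s = 28018.8 Mb
lecture capture: 3.790 Mbps × 2880 s = 10915.2 Mb
Total: 56438.4 Mb = 7054.8 MB.
= 7.055 GB.

7.1 GB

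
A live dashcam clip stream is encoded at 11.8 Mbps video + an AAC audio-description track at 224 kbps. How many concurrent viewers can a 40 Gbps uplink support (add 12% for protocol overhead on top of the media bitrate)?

2970

Audio: 224 kbps = 0.224 Mbps.
Per-viewer media rate: 12.024 Mbps.
On the wire with 12% overhead: 13.467 Mbps.
40 Gbps = 40,000 Mbps; 40,000 / 13.467 = 2970.25 → 2970 viewers.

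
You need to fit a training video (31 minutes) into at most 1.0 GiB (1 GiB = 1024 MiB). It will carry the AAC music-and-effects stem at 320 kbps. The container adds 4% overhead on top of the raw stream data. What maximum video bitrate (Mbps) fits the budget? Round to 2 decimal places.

Budget: 1.0 GiB = 8589.9 Mb.
Stream payload after overhead: 8589.9 / 1.04 = 8259.6 Mb.
31 min = 1860 s
Total bitrate budget: 8259.6 Mb / 1860 s = 4.441 Mbps.
Audio: 320 kbps = 0.320 Mbps.
Video: 4.441 − 0.320 = 4.121 Mbps.

4.12 Mbps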